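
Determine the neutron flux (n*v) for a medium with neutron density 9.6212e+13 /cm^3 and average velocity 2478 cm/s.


phi = n * v
phi = 9.6212e+13 * 2478
phi = 2.3841e+17 /cm^2/s

2.3841e+17


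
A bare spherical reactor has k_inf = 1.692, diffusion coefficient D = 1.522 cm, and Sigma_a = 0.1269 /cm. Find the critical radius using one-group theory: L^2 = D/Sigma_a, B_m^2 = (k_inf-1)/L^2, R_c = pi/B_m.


L^2 = D / Sigma_a = 1.522 / 0.1269 = 11.99370 cm^2
B_m^2 = (k_inf - 1) / L^2 = (1.692 - 1) / 11.99370 = 0.05769696 /cm^2
For a bare sphere: B_g = pi/R, so R_c = pi / sqrt(B_m^2)
R_c = pi / sqrt(0.05769696) = 13.079 cm

13.079


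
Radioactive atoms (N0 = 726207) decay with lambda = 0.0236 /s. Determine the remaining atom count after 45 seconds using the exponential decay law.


N = N0 * exp(-lambda * t)
N = 726207 * exp(-0.0236 * 45)
N = 251096

251096


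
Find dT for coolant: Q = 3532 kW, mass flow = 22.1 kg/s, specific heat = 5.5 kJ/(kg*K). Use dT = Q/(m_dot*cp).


dT = Q / (m_dot * cp)
dT = 3532 / (22.1 * 5.5)
dT = 29.058 C

29.058


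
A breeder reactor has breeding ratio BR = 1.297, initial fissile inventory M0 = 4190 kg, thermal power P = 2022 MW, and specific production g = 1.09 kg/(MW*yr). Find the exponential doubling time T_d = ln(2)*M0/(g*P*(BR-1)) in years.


Breeding gain G = BR - 1 = 1.297 - 1 = 0.297
Fissile production rate = g * P * G = 1.09 * 2022 * 0.297 = 654.58206 kg/yr
T_d = ln(2) * M0 / (g * P * G)
T_d = ln(2) * 4190 / 654.58206 = 4.4369 yr

4.4369


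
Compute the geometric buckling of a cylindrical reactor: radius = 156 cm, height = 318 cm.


B^2 = (2.405/R)^2 + (pi/H)^2
B^2 = (2.405/156)^2 + (pi/318)^2
B^2 = 3.3527e-04 /cm^2

3.3527e-04


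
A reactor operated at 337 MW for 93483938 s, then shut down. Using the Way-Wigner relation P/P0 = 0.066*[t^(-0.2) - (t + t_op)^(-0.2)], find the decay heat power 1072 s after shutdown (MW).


P/P0 = 0.066 * [t^(-0.2) - (t + t_op)^(-0.2)]
P/P0 = 0.066 * [1072^(-0.2) - (1072 + 93483938)^(-0.2)]
P/P0 = 0.066 * [0.2477200 - 0.02545960] = 0.01466919
P = 337 * 0.01466919 = 4.9435 MW

4.9435


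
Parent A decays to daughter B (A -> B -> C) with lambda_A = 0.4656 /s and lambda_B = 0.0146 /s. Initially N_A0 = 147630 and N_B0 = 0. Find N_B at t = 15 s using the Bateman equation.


N_B(t) = lambda_A * N_A0 / (lambda_B - lambda_A) * [exp(-lambda_A*t) - exp(-lambda_B*t)]
exp(-0.4656*15) = 9.265894e-04; exp(-0.0146*15) = 0.8033217
N_B = 0.4656 * 147630 / (0.0146 - 0.4656) * (9.265894e-04 - 0.8033217)
N_B = 122292

122292


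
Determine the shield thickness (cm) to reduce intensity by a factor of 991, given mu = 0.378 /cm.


x = ln(factor) / mu
x = ln(991) / 0.378
x = 18.251 cm

18.251


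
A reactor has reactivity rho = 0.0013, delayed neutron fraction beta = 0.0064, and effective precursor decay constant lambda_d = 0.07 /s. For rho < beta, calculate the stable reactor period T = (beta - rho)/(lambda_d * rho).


T = (beta - rho) / (lambda_d * rho)
T = (0.0064 - 0.0013) / (0.07 * 0.0013)
T = 56.044 s

56.044


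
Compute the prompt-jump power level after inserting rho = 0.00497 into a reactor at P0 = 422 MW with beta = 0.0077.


P1/P0 = beta / (beta - rho)
P1/P0 = 0.0077 / (0.0077 - 0.00497) = 2.820513
P1 = 422 * 2.820513 = 1190.3 MW

1190.3


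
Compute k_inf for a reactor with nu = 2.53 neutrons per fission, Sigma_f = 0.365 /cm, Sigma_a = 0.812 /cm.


k_inf = nu * Sigma_f / Sigma_a
k_inf = 2.53 * 0.365 / 0.812
k_inf = 1.1373

1.1373


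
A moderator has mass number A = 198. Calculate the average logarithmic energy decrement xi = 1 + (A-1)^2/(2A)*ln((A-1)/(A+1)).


xi = 1 + (A-1)^2/(2A) * ln((A-1)/(A+1))
xi = 1 + (198-1)^2/(2*198) * ln((198-1)/(198 +1))
xi = 0.010067

0.010067


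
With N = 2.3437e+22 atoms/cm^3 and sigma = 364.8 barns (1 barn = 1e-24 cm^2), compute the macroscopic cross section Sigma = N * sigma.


Sigma = N * sigma_barns * 1e-24
Sigma = 2.3437e+22 * 364.8 * 1e-24
Sigma = 8.5498 /cm

8.5498


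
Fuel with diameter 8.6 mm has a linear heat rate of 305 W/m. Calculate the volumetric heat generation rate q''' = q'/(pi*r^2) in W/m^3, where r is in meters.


r = D / 2 / 1000 = 8.6 / 2 / 1000 = 0.0043 m
q''' = q' / (pi * r^2)
q''' = 305 / (pi * 0.0043^2)
q''' = 5.2506e+06 W/m^3

5.2506e+06


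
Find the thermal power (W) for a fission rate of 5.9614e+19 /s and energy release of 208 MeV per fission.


P = fission_rate * E_MeV * 1.602e-13
P = 5.9614e+19 * 208 * 1.602e-13
P = 1.9864e+09 W

1.9864e+09


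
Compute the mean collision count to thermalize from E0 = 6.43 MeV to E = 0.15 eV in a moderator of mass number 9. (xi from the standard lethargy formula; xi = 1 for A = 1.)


xi = 1 + (A-1)^2/(2A)*ln((A-1)/(A+1)) = 0.2066007 (for A = 9)
n = ln(E0/E) / xi
n = ln(6.43e6 / 0.15) / 0.2066007
n = ln(4.286667e+07) / 0.2066007 = 85.061

85.061


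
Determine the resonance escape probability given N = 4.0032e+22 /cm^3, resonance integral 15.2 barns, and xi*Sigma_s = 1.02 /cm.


p = exp(-N * I * 1e-24 / (xi*Sigma_s))
p = exp(-4.0032e+22 * 15.2 * 1e-24 / 1.02)
p = 0.55071

0.55071


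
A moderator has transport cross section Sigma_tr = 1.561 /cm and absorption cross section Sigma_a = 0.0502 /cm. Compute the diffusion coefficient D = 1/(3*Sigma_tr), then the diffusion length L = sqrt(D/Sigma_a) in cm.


D = 1 / (3 * Sigma_tr) = 1 / (3 * 1.561) = 0.2135383 cm
L = sqrt(D / Sigma_a)
L = sqrt(0.2135383 / 0.0502)
L = 2.0625 cm

2.0625


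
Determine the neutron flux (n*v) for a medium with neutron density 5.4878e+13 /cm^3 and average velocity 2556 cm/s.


phi = n * v
phi = 5.4878e+13 * 2556
phi = 1.4027e+17 /cm^2/s

1.4027e+17


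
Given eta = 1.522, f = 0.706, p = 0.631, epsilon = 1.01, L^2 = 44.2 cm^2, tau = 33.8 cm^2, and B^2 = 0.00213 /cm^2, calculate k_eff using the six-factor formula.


k_inf = eta*f*p*eps = 1.522*0.706*0.631*1.01 = 0.6848100
P_TNL = 1/(1 + L^2*B^2) = 1/(1 + 44.2*0.00213) = 0.9139548
P_FNL = exp(-B^2*tau) = exp(-0.00213*33.8) = 0.9305365
k_eff = k_inf * P_TNL * P_FNL = 0.6848100 * 0.9139548 * 0.9305365
k_eff = 0.58241

0.58241


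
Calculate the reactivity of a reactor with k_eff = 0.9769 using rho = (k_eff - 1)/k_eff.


rho = (k_eff - 1) / k_eff
rho = (0.9769 - 1) / 0.9769
rho = -0.023646

-0.023646


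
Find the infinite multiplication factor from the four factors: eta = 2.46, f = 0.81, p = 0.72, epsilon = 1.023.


k_inf = eta * f * p * epsilon
k_inf = 2.46 * 0.81 * 0.72 * 1.023
k_inf = 1.4677

1.4677


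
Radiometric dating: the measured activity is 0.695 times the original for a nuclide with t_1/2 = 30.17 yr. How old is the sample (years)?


lambda = ln(2) / t_half = ln(2) / 30.17 = 0.02297472 /yr
t = -ln(A/A0) / lambda
t = -ln(0.695) / 0.02297472
t = 15.837 yr

15.837


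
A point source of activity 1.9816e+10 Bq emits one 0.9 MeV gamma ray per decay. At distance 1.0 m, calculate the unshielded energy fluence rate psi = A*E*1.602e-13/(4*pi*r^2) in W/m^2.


psi = A * E * 1.602e-13 / (4*pi*r^2)
psi = 1.9816e+10 * 0.9 * 1.602e-13 / (4*pi*1.0^2)
psi = 2.2736e-04 W/m^2

2.2736e-04


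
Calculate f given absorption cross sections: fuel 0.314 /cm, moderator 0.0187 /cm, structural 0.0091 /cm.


f = Sigma_a_fuel / (Sigma_a_fuel + Sigma_a_mod + Sigma_a_other)
f = 0.314 / (0.314 + 0.0187 + 0.0091)
f = 0.91867

0.91867


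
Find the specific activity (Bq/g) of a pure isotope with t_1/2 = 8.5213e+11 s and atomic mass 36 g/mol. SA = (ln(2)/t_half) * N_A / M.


lambda = ln(2) / t_half = ln(2) / 8.5213e+11 = 8.134289e-13 /s
SA = lambda * N_A / M
SA = 8.134289e-13 * 6.022e23 / 36
SA = 1.3607e+10 Bq/g

1.3607e+10


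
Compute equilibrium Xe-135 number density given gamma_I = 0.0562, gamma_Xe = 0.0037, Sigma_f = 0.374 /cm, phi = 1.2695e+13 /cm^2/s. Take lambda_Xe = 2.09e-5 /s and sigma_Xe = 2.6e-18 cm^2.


Xe_eq = (gamma_I + gamma_Xe) * Sigma_f * phi / (lambda_Xe + sigma_Xe * phi)
Numerator = (0.0562 + 0.0037) * 0.374 * 1.2695e+13 = 2.844010e+11
Denominator = 2.09e-5 + 2.6e-18 * 1.2695e+13 = 5.390700e-05
Xe_eq = 2.844010e+11 / 5.390700e-05 = 5.2758e+15 /cm^3

5.2758e+15


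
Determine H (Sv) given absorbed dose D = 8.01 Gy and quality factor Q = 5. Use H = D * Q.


H = D * Q
H = 8.01 * 5
H = 40.050 Sv

40.050


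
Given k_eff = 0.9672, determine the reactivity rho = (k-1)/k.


rho = (k_eff - 1) / k_eff
rho = (0.9672 - 1) / 0.9672
rho = -0.033912

-0.033912


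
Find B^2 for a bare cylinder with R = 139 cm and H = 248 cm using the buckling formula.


B^2 = (2.405/R)^2 + (pi/H)^2
B^2 = (2.405/139)^2 + (pi/248)^2
B^2 = 4.5984e-04 /cm^2

4.5984e-04


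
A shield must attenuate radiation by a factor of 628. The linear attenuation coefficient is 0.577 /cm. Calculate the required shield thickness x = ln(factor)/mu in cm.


x = ln(factor) / mu
x = ln(628) / 0.577
x = 11.166 cm

11.166


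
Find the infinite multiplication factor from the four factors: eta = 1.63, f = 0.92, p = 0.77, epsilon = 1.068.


k_inf = eta * f * p * epsilon
k_inf = 1.63 * 0.92 * 0.77 * 1.068
k_inf = 1.2332

1.2332


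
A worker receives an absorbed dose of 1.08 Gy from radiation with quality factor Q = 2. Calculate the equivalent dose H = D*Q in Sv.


H = D * Q
H = 1.08 * 2
H = 2.1600 Sv

2.1600


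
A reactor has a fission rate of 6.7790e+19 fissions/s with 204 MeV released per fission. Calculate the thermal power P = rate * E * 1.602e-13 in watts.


P = fission_rate * E_MeV * 1.602e-13
P = 6.7790e+19 * 204 * 1.602e-13
P = 2.2154e+09 W

2.2154e+09


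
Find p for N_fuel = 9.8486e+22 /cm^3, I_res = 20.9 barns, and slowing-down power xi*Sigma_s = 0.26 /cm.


p = exp(-N * I * 1e-24 / (xi*Sigma_s))
p = exp(-9.8486e+22 * 20.9 * 1e-24 / 0.26)
p = 3.6458e-04

3.6458e-04


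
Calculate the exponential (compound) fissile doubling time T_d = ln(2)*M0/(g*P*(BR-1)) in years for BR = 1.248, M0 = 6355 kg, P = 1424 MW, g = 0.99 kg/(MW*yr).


Breeding gain G = BR - 1 = 1.248 - 1 = 0.248
Fissile production rate = g * P * G = 0.99 * 1424 * 0.248 = 349.62048 kg/yr
T_d = ln(2) * M0 / (g * P * G)
T_d = ln(2) * 6355 / 349.62048 = 12.599 yr

12.599


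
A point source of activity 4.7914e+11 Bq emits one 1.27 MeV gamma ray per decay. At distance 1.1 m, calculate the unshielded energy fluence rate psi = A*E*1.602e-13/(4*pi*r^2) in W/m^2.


psi = A * E * 1.602e-13 / (4*pi*r^2)
psi = 4.7914e+11 * 1.27 * 1.602e-13 / (4*pi*1.1^2)
psi = 0.0064111 W/m^2

0.0064111


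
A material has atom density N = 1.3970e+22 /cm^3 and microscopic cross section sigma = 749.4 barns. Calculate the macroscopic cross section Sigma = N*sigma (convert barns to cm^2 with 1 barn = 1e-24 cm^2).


Sigma = N * sigma_barns * 1e-24
Sigma = 1.3970e+22 * 749.4 * 1e-24
Sigma = 10.469 /cm

10.469


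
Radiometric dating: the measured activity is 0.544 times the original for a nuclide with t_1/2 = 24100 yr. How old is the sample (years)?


lambda = ln(2) / t_half = ln(2) / 24100 = 2.876129e-05 /yr
t = -ln(A/A0) / lambda
t = -ln(0.544) / 2.876129e-05
t = 21168 yr

21168


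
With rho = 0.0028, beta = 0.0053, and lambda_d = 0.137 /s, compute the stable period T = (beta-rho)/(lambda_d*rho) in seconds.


T = (beta - rho) / (lambda_d * rho)
T = (0.0053 - 0.0028) / (0.137 * 0.0028)
T = 6.5172 s

6.5172


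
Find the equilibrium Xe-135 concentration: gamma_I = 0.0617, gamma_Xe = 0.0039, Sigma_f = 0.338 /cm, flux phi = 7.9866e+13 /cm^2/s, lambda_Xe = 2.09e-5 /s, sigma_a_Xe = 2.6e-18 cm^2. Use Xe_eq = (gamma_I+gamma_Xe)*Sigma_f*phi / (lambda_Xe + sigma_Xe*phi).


Xe_eq = (gamma_I + gamma_Xe) * Sigma_f * phi / (lambda_Xe + sigma_Xe * phi)
Numerator = (0.0617 + 0.0039) * 0.338 * 7.9866e+13 = 1.770853e+12
Denominator = 2.09e-5 + 2.6e-18 * 7.9866e+13 = 2.285516e-04
Xe_eq = 1.770853e+12 / 2.285516e-04 = 7.7482e+15 /cm^3

7.7482e+15


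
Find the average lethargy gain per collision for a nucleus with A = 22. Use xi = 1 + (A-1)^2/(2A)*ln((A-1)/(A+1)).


xi = 1 + (A-1)^2/(2A) * ln((A-1)/(A+1))
xi = 1 + (22-1)^2/(2*22) * ln((22-1)/(22 +1))
xi = 0.088215

0.088215


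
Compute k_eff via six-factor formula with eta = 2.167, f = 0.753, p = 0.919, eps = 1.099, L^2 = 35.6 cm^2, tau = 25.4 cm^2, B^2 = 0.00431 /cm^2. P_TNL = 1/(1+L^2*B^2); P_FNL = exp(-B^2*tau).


k_inf = eta*f*p*eps = 2.167*0.753*0.919*1.099 = 1.648038
P_TNL = 1/(1 + L^2*B^2) = 1/(1 + 35.6*0.00431) = 0.8669748
P_FNL = exp(-B^2*tau) = exp(-0.00431*25.4) = 0.8963055
k_eff = k_inf * P_TNL * P_FNL = 1.648038 * 0.8669748 * 0.8963055
k_eff = 1.2806

1.2806


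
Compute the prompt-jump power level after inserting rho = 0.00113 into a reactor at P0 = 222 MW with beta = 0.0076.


P1/P0 = beta / (beta - rho)
P1/P0 = 0.0076 / (0.0076 - 0.00113) = 1.174652
P1 = 222 * 1.174652 = 260.77 MW

260.77


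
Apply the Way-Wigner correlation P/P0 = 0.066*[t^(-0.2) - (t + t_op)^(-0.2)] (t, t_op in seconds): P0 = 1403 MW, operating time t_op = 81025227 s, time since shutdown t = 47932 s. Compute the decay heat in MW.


P/P0 = 0.066 * [t^(-0.2) - (t + t_op)^(-0.2)]
P/P0 = 0.066 * [47932^(-0.2) - (47932 + 81025227)^(-0.2)]
P/P0 = 0.066 * [0.1158444 - 0.02619537] = 0.005916836
P = 1403 * 0.005916836 = 8.3013 MW

8.3013


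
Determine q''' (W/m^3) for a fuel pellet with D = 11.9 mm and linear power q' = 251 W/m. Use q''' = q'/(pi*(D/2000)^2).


r = D / 2 / 1000 = 11.9 / 2 / 1000 = 0.00595 m
q''' = q' / (pi * r^2)
q''' = 251 / (pi * 0.00595^2)
q''' = 2.2568e+06 W/m^3

2.2568e+06


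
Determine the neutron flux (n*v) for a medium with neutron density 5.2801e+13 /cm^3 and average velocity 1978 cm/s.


phi = n * v
phi = 5.2801e+13 * 1978
phi = 1.0444e+17 /cm^2/s

1.0444e+17


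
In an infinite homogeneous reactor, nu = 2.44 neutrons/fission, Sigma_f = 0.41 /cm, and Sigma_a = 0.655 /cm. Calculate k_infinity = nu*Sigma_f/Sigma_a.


k_inf = nu * Sigma_f / Sigma_a
k_inf = 2.44 * 0.41 / 0.655
k_inf = 1.5273

1.5273


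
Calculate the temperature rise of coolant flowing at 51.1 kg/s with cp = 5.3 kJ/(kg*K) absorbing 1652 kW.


dT = Q / (m_dot * cp)
dT = 1652 / (51.1 * 5.3)
dT = 6.0998 C

6.0998


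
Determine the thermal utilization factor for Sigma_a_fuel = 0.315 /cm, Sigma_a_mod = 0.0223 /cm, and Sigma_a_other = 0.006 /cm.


f = Sigma_a_fuel / (Sigma_a_fuel + Sigma_a_mod + Sigma_a_other)
f = 0.315 / (0.315 + 0.0223 + 0.006)
f = 0.91756

0.91756


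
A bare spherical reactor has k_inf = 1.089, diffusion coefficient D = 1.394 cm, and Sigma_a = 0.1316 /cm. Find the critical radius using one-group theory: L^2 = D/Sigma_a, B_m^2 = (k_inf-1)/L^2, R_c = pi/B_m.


L^2 = D / Sigma_a = 1.394 / 0.1316 = 10.59271 cm^2
B_m^2 = (k_inf - 1) / L^2 = (1.089 - 1) / 10.59271 = 0.008402005 /cm^2
For a bare sphere: B_g = pi/R, so R_c = pi / sqrt(B_m^2)
R_c = pi / sqrt(0.008402005) = 34.273 cm

34.273


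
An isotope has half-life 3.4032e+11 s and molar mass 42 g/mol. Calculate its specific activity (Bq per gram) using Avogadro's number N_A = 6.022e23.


lambda = ln(2) / t_half = ln(2) / 3.4032e+11 = 2.036751e-12 /s
SA = lambda * N_A / M
SA = 2.036751e-12 * 6.022e23 / 42
SA = 2.9203e+10 Bq/g

2.9203e+10


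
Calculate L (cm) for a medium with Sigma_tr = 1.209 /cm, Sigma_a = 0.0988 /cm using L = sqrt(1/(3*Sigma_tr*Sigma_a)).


D = 1 / (3 * Sigma_tr) = 1 / (3 * 1.209) = 0.2757100 cm
L = sqrt(D / Sigma_a)
L = sqrt(0.2757100 / 0.0988)
L = 1.6705 cm

1.6705


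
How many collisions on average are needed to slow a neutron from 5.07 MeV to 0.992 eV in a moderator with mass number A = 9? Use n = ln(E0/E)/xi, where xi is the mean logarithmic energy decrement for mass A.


xi = 1 + (A-1)^2/(2A)*ln((A-1)/(A+1)) = 0.2066007 (for A = 9)
n = ln(E0/E) / xi
n = ln(5.07e6 / 0.992) / 0.2066007
n = ln(5.110887e+06) / 0.2066007 = 74.767

74.767


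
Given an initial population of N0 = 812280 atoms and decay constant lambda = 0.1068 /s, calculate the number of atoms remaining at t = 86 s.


N = N0 * exp(-lambda * t)
N = 812280 * exp(-0.1068 * 86)
N = 83.329

83.329


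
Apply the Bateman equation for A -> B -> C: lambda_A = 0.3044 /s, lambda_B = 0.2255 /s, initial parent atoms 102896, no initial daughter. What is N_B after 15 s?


N_B(t) = lambda_A * N_A0 / (lambda_B - lambda_A) * [exp(-lambda_A*t) - exp(-lambda_B*t)]
exp(-0.3044*15) = 0.01039947; exp(-0.2255*15) = 0.03396244
N_B = 0.3044 * 102896 / (0.2255 - 0.3044) * (0.01039947 - 0.03396244)
N_B = 9354.0

9354.0


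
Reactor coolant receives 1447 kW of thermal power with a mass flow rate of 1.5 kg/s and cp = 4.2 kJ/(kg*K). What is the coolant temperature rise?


dT = Q / (m_dot * cp)
dT = 1447 / (1.5 * 4.2)
dT = 229.68 C

229.68


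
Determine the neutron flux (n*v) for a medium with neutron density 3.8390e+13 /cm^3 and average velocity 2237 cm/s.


phi = n * v
phi = 3.8390e+13 * 2237
phi = 8.5878e+16 /cm^2/s

8.5878e+16


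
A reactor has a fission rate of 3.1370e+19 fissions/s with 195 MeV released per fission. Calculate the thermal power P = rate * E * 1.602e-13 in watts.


P = fission_rate * E_MeV * 1.602e-13
P = 3.1370e+19 * 195 * 1.602e-13
P = 9.7997e+08 W

9.7997e+08


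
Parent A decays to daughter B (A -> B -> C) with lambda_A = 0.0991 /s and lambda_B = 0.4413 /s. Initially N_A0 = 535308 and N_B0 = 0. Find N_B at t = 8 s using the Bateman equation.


N_B(t) = lambda_A * N_A0 / (lambda_B - lambda_A) * [exp(-lambda_A*t) - exp(-lambda_B*t)]
exp(-0.0991*8) = 0.4525758; exp(-0.4413*8) = 0.02929320
N_B = 0.0991 * 535308 / (0.4413 - 0.0991) * (0.4525758 - 0.02929320)
N_B = 65619

65619


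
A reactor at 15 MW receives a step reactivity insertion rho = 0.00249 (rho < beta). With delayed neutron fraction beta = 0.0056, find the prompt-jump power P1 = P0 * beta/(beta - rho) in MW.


P1/P0 = beta / (beta - rho)
P1/P0 = 0.0056 / (0.0056 - 0.00249) = 1.800643
P1 = 15 * 1.800643 = 27.010 MW

27.010


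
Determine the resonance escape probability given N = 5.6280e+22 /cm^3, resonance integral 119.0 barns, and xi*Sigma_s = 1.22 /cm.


p = exp(-N * I * 1e-24 / (xi*Sigma_s))
p = exp(-5.6280e+22 * 119.0 * 1e-24 / 1.22)
p = 0.0041295

0.0041295


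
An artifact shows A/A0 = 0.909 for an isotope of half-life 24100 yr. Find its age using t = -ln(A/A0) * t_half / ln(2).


lambda = ln(2) / t_half = ln(2) / 24100 = 2.876129e-05 /yr
t = -ln(A/A0) / lambda
t = -ln(0.909) / 2.876129e-05
t = 3317.3 yr

3317.3


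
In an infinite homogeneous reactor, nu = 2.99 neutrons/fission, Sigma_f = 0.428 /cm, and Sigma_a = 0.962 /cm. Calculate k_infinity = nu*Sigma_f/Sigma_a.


k_inf = nu * Sigma_f / Sigma_a
k_inf = 2.99 * 0.428 / 0.962
k_inf = 1.3303

1.3303


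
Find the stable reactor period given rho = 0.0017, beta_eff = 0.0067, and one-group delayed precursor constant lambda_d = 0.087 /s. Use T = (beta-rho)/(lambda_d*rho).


T = (beta - rho) / (lambda_d * rho)
T = (0.0067 - 0.0017) / (0.087 * 0.0017)
T = 33.807 s

33.807


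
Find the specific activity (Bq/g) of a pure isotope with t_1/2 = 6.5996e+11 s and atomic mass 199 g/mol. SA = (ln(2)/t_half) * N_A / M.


lambda = ln(2) / t_half = ln(2) / 6.5996e+11 = 1.050287e-12 /s
SA = lambda * N_A / M
SA = 1.050287e-12 * 6.022e23 / 199
SA = 3.1783e+09 Bq/g

3.1783e+09


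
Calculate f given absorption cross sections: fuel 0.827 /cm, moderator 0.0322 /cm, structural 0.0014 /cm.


f = Sigma_a_fuel / (Sigma_a_fuel + Sigma_a_mod + Sigma_a_other)
f = 0.827 / (0.827 + 0.0322 + 0.0014)
f = 0.96096

0.96096


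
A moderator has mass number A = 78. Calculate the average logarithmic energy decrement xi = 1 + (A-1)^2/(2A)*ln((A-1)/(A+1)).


xi = 1 + (A-1)^2/(2A) * ln((A-1)/(A+1))
xi = 1 + (78-1)^2/(2*78) * ln((78-1)/(78 +1))
xi = 0.025423

0.025423


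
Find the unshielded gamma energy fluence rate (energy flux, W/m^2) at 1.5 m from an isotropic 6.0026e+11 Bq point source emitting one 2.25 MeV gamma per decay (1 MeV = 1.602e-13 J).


psi = A * E * 1.602e-13 / (4*pi*r^2)
psi = 6.0026e+11 * 2.25 * 1.602e-13 / (4*pi*1.5^2)
psi = 0.0076523 W/m^2

0.0076523


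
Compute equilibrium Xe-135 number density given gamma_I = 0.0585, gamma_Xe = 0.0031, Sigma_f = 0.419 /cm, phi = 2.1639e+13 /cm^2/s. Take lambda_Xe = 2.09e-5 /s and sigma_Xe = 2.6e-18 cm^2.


Xe_eq = (gamma_I + gamma_Xe) * Sigma_f * phi / (lambda_Xe + sigma_Xe * phi)
Numerator = (0.0585 + 0.0031) * 0.419 * 2.1639e+13 = 5.585112e+11
Denominator = 2.09e-5 + 2.6e-18 * 2.1639e+13 = 7.716140e-05
Xe_eq = 5.585112e+11 / 7.716140e-05 = 7.2382e+15 /cm^3

7.2382e+15


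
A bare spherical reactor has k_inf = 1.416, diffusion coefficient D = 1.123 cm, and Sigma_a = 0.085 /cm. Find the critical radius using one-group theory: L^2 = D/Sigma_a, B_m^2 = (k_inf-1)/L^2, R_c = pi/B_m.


L^2 = D / Sigma_a = 1.123 / 0.085 = 13.21176 cm^2
B_m^2 = (k_inf - 1) / L^2 = (1.416 - 1) / 13.21176 = 0.03148710 /cm^2
For a bare sphere: B_g = pi/R, so R_c = pi / sqrt(B_m^2)
R_c = pi / sqrt(0.03148710) = 17.704 cm

17.704


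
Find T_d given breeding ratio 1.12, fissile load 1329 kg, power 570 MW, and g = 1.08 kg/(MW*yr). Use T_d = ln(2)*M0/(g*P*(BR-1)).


Breeding gain G = BR - 1 = 1.12 - 1 = 0.12
Fissile production rate = g * P * G = 1.08 * 570 * 0.12 = 73.872 kg/yr
T_d = ln(2) * M0 / (g * P * G)
T_d = ln(2) * 1329 / 73.872 = 12.470 yr

12.470


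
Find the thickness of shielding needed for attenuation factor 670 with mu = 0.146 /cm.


x = ln(factor) / mu
x = ln(670) / 0.146
x = 44.570 cm

44.570


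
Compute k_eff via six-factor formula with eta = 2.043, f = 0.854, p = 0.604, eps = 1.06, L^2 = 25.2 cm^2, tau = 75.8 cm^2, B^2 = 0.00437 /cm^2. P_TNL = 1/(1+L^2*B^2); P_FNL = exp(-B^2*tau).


k_inf = eta*f*p*eps = 2.043*0.854*0.604*1.06 = 1.117041
P_TNL = 1/(1 + L^2*B^2) = 1/(1 + 25.2*0.00437) = 0.9008003
P_FNL = exp(-B^2*tau) = exp(-0.00437*75.8) = 0.7180285
k_eff = k_inf * P_TNL * P_FNL = 1.117041 * 0.9008003 * 0.7180285
k_eff = 0.72250

0.72250


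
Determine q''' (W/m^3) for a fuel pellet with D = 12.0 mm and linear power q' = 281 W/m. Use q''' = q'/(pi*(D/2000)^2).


r = D / 2 / 1000 = 12.0 / 2 / 1000 = 0.006 m
q''' = q' / (pi * r^2)
q''' = 281 / (pi * 0.006^2)
q''' = 2.4846e+06 W/m^3

2.4846e+06


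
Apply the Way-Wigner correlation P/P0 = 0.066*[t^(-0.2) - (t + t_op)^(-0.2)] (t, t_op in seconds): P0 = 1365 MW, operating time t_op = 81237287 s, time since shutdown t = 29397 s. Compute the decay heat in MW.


P/P0 = 0.066 * [t^(-0.2) - (t + t_op)^(-0.2)]
P/P0 = 0.066 * [29397^(-0.2) - (29397 + 81237287)^(-0.2)]
P/P0 = 0.066 * [0.1277437 - 0.02618288] = 0.006703014
P = 1365 * 0.006703014 = 9.1496 MW

9.1496


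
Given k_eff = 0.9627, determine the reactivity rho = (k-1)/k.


rho = (k_eff - 1) / k_eff
rho = (0.9627 - 1) / 0.9627
rho = -0.038745

-0.038745


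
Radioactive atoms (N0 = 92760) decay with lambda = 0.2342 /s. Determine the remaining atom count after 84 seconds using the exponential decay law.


N = N0 * exp(-lambda * t)
N = 92760 * exp(-0.2342 * 84)
N = 2.6520e-04

2.6520e-04


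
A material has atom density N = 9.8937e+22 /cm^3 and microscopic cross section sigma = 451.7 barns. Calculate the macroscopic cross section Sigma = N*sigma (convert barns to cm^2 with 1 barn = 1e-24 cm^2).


Sigma = N * sigma_barns * 1e-24
Sigma = 9.8937e+22 * 451.7 * 1e-24
Sigma = 44.690 /cm

44.690


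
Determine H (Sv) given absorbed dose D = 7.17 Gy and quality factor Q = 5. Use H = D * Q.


H = D * Q
H = 7.17 * 5
H = 35.850 Sv

35.850


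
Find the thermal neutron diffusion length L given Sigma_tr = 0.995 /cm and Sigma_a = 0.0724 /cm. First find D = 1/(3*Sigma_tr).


D = 1 / (3 * Sigma_tr) = 1 / (3 * 0.995) = 0.3350084 cm
L = sqrt(D / Sigma_a)
L = sqrt(0.3350084 / 0.0724)
L = 2.1511 cm

2.1511


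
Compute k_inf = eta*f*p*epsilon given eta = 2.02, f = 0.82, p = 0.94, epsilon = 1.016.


k_inf = eta * f * p * epsilon
k_inf = 2.02 * 0.82 * 0.94 * 1.016
k_inf = 1.5819

1.5819


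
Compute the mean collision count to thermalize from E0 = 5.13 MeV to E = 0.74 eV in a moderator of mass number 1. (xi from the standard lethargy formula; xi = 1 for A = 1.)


xi = 1 + (A-1)^2/(2A)*ln((A-1)/(A+1)) = 1 (for A = 1)
n = ln(E0/E) / xi
n = ln(5.13e6 / 0.74) / 1
n = ln(6.932432e+06) / 1 = 15.752

15.752


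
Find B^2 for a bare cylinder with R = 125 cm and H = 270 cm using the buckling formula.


B^2 = (2.405/R)^2 + (pi/H)^2
B^2 = (2.405/125)^2 + (pi/270)^2
B^2 = 5.0556e-04 /cm^2

5.0556e-04


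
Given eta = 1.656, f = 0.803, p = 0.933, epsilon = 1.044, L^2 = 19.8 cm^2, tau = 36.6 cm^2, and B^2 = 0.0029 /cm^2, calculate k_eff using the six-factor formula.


k_inf = eta*f*p*eps = 1.656*0.803*0.933*1.044 = 1.295263
P_TNL = 1/(1 + L^2*B^2) = 1/(1 + 19.8*0.0029) = 0.9456980
P_FNL = exp(-B^2*tau) = exp(-0.0029*36.6) = 0.8992987
k_eff = k_inf * P_TNL * P_FNL = 1.295263 * 0.9456980 * 0.8992987
k_eff = 1.1016

1.1016


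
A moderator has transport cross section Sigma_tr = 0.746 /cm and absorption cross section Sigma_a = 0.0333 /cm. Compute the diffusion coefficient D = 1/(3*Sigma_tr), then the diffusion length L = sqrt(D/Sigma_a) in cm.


D = 1 / (3 * Sigma_tr) = 1 / (3 * 0.746) = 0.4468275 cm
L = sqrt(D / Sigma_a)
L = sqrt(0.4468275 / 0.0333)
L = 3.6631 cm

3.6631


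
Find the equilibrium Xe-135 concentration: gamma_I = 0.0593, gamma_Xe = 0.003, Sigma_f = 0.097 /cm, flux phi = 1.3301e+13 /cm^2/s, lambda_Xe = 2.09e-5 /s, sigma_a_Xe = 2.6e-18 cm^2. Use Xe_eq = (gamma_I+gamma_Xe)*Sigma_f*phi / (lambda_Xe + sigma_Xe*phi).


Xe_eq = (gamma_I + gamma_Xe) * Sigma_f * phi / (lambda_Xe + sigma_Xe * phi)
Numerator = (0.0593 + 0.003) * 0.097 * 1.3301e+13 = 8.037927e+10
Denominator = 2.09e-5 + 2.6e-18 * 1.3301e+13 = 5.548260e-05
Xe_eq = 8.037927e+10 / 5.548260e-05 = 1.4487e+15 /cm^3

1.4487e+15


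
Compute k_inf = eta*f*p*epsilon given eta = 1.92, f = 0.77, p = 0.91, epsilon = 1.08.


k_inf = eta * f * p * epsilon
k_inf = 1.92 * 0.77 * 0.91 * 1.08
k_inf = 1.4530

1.4530


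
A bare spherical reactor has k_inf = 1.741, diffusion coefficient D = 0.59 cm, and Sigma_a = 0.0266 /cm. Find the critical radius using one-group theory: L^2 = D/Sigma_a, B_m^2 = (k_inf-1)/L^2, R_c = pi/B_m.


L^2 = D / Sigma_a = 0.59 / 0.0266 = 22.18045 cm^2
B_m^2 = (k_inf - 1) / L^2 = (1.741 - 1) / 22.18045 = 0.03340780 /cm^2
For a bare sphere: B_g = pi/R, so R_c = pi / sqrt(B_m^2)
R_c = pi / sqrt(0.03340780) = 17.188 cm

17.188


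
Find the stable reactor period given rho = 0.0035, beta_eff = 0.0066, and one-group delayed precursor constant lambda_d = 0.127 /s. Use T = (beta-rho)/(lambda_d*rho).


T = (beta - rho) / (lambda_d * rho)
T = (0.0066 - 0.0035) / (0.127 * 0.0035)
T = 6.9741 s

6.9741


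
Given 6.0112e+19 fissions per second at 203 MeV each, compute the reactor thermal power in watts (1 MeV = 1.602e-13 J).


P = fission_rate * E_MeV * 1.602e-13
P = 6.0112e+19 * 203 * 1.602e-13
P = 1.9549e+09 W

1.9549e+09


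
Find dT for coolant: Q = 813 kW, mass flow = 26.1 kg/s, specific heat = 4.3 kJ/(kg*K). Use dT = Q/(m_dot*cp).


dT = Q / (m_dot * cp)
dT = 813 / (26.1 * 4.3)
dT = 7.2441 C

7.2441


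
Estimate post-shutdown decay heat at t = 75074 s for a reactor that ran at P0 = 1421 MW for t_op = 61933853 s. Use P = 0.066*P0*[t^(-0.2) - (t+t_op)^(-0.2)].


P/P0 = 0.066 * [t^(-0.2) - (t + t_op)^(-0.2)]
P/P0 = 0.066 * [75074^(-0.2) - (75074 + 61933853)^(-0.2)]
P/P0 = 0.066 * [0.1059015 - 0.02763816] = 0.005165380
P = 1421 * 0.005165380 = 7.3400 MW

7.3400


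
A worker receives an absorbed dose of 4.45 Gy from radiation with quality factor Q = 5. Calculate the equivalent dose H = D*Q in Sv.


H = D * Q
H = 4.45 * 5
H = 22.250 Sv

22.250


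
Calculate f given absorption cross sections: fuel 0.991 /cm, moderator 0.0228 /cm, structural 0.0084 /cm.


f = Sigma_a_fuel / (Sigma_a_fuel + Sigma_a_mod + Sigma_a_other)
f = 0.991 / (0.991 + 0.0228 + 0.0084)
f = 0.96948

0.96948


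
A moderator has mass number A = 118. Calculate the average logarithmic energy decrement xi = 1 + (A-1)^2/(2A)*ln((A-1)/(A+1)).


xi = 1 + (A-1)^2/(2A) * ln((A-1)/(A+1))
xi = 1 + (118-1)^2/(2*118) * ln((118-1)/(118 +1))
xi = 0.016854

0.016854


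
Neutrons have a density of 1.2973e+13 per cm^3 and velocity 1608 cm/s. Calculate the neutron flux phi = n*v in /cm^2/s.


phi = n * v
phi = 1.2973e+13 * 1608
phi = 2.0861e+16 /cm^2/s

2.0861e+16


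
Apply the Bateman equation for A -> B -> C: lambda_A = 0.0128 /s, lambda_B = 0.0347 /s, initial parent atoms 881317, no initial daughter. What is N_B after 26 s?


N_B(t) = lambda_A * N_A0 / (lambda_B - lambda_A) * [exp(-lambda_A*t) - exp(-lambda_B*t)]
exp(-0.0128*26) = 0.7169136; exp(-0.0347*26) = 0.4056762
N_B = 0.0128 * 881317 / (0.0347 - 0.0128) * (0.7169136 - 0.4056762)
N_B = 160321

160321


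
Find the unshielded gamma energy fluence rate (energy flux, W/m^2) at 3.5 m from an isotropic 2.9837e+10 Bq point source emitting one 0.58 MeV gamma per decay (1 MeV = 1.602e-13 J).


psi = A * E * 1.602e-13 / (4*pi*r^2)
psi = 2.9837e+10 * 0.58 * 1.602e-13 / (4*pi*3.5^2)
psi = 1.8009e-05 W/m^2

1.8009e-05


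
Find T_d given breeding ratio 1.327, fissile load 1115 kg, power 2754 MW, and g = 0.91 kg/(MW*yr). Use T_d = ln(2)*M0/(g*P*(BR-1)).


Breeding gain G = BR - 1 = 1.327 - 1 = 0.327
Fissile production rate = g * P * G = 0.91 * 2754 * 0.327 = 819.50778 kg/yr
T_d = ln(2) * M0 / (g * P * G)
T_d = ln(2) * 1115 / 819.50778 = 0.94308 yr

0.94308


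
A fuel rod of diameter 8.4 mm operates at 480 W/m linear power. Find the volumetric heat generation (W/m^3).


r = D / 2 / 1000 = 8.4 / 2 / 1000 = 0.0042 m
q''' = q' / (pi * r^2)
q''' = 480 / (pi * 0.0042^2)
q''' = 8.6615e+06 W/m^3

8.6615e+06


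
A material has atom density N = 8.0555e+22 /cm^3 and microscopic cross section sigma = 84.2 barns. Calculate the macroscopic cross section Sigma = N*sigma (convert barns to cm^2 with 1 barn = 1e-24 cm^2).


Sigma = N * sigma_barns * 1e-24
Sigma = 8.0555e+22 * 84.2 * 1e-24
Sigma = 6.7827 /cm

6.7827


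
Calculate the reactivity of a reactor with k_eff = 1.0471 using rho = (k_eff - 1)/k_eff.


rho = (k_eff - 1) / k_eff
rho = (1.0471 - 1) / 1.0471
rho = 0.044981

0.044981


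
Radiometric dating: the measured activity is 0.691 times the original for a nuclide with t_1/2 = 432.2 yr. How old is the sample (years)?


lambda = ln(2) / t_half = ln(2) / 432.2 = 0.001603765 /yr
t = -ln(A/A0) / lambda
t = -ln(0.691) / 0.001603765
t = 230.47 yr

230.47


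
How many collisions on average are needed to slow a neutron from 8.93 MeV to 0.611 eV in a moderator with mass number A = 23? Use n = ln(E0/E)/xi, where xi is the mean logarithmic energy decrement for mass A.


xi = 1 + (A-1)^2/(2A)*ln((A-1)/(A+1)) = 0.08448899 (for A = 23)
n = ln(E0/E) / xi
n = ln(8.93e6 / 0.611) / 0.08448899
n = ln(1.461538e+07) / 0.08448899 = 195.26

195.26


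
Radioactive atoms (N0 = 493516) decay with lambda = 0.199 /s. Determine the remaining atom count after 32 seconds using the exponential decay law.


N = N0 * exp(-lambda * t)
N = 493516 * exp(-0.199 * 32)
N = 846.67

846.67


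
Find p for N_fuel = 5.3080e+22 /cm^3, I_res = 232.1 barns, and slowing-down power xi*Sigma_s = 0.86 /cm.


p = exp(-N * I * 1e-24 / (xi*Sigma_s))
p = exp(-5.3080e+22 * 232.1 * 1e-24 / 0.86)
p = 6.0055e-07

6.0055e-07


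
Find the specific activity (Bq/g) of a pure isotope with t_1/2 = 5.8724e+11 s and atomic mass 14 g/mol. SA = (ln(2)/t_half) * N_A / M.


lambda = ln(2) / t_half = ln(2) / 5.8724e+11 = 1.180347e-12 /s
SA = lambda * N_A / M
SA = 1.180347e-12 * 6.022e23 / 14
SA = 5.0772e+10 Bq/g

5.0772e+10


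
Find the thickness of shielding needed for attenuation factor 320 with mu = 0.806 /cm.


x = ln(factor) / mu
x = ln(320) / 0.806
x = 7.1567 cm

7.1567


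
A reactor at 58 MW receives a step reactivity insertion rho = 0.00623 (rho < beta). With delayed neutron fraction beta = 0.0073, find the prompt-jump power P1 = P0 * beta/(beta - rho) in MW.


P1/P0 = beta / (beta - rho)
P1/P0 = 0.0073 / (0.0073 - 0.00623) = 6.822430
P1 = 58 * 6.822430 = 395.70 MW

395.70


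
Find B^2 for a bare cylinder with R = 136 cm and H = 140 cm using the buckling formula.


B^2 = (2.405/R)^2 + (pi/H)^2
B^2 = (2.405/136)^2 + (pi/140)^2
B^2 = 8.1627e-04 /cm^2

8.1627e-04


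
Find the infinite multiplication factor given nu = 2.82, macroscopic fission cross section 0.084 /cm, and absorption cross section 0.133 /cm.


k_inf = nu * Sigma_f / Sigma_a
k_inf = 2.82 * 0.084 / 0.133
k_inf = 1.7811

1.7811


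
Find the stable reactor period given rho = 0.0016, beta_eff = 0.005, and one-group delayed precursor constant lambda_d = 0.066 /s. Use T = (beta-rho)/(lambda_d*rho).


T = (beta - rho) / (lambda_d * rho)
T = (0.005 - 0.0016) / (0.066 * 0.0016)
T = 32.197 s

32.197


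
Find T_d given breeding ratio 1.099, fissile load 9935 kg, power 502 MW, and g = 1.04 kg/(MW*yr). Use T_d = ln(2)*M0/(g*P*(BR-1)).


Breeding gain G = BR - 1 = 1.099 - 1 = 0.099
Fissile production rate = g * P * G = 1.04 * 502 * 0.099 = 51.68592 kg/yr
T_d = ln(2) * M0 / (g * P * G)
T_d = ln(2) * 9935 / 51.68592 = 133.24 yr

133.24


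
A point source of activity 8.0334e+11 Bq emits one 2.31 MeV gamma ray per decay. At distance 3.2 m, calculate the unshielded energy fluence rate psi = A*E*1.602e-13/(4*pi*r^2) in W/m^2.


psi = A * E * 1.602e-13 / (4*pi*r^2)
psi = 8.0334e+11 * 2.31 * 1.602e-13 / (4*pi*3.2^2)
psi = 0.0023103 W/m^2

0.0023103


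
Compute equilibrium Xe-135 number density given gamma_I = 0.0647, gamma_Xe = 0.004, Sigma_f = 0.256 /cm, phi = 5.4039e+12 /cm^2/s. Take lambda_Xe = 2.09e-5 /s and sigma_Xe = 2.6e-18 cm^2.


Xe_eq = (gamma_I + gamma_Xe) * Sigma_f * phi / (lambda_Xe + sigma_Xe * phi)
Numerator = (0.0647 + 0.004) * 0.256 * 5.4039e+12 = 9.503947e+10
Denominator = 2.09e-5 + 2.6e-18 * 5.4039e+12 = 3.495014e-05
Xe_eq = 9.503947e+10 / 3.495014e-05 = 2.7193e+15 /cm^3

2.7193e+15


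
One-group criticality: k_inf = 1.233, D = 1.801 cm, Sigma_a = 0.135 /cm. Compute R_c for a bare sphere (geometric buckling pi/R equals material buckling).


L^2 = D / Sigma_a = 1.801 / 0.135 = 13.34074 cm^2
B_m^2 = (k_inf - 1) / L^2 = (1.233 - 1) / 13.34074 = 0.01746530 /cm^2
For a bare sphere: B_g = pi/R, so R_c = pi / sqrt(B_m^2)
R_c = pi / sqrt(0.01746530) = 23.772 cm

23.772


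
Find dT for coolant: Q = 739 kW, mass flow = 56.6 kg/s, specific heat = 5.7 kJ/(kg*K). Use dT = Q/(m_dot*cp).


dT = Q / (m_dot * cp)
dT = 739 / (56.6 * 5.7)
dT = 2.2906 C

2.2906


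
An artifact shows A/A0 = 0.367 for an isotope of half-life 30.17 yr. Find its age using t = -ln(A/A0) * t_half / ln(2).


lambda = ln(2) / t_half = ln(2) / 30.17 = 0.02297472 /yr
t = -ln(A/A0) / lambda
t = -ln(0.367) / 0.02297472
t = 43.630 yr

43.630


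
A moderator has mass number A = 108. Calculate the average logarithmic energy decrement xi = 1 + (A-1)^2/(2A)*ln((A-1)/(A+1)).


xi = 1 + (A-1)^2/(2A) * ln((A-1)/(A+1))
xi = 1 + (108-1)^2/(2*108) * ln((108-1)/(108 +1))
xi = 0.018405

0.018405


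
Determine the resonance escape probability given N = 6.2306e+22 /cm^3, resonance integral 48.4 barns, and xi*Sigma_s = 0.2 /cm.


p = exp(-N * I * 1e-24 / (xi*Sigma_s))
p = exp(-6.2306e+22 * 48.4 * 1e-24 / 0.2)
p = 2.8293e-07

2.8293e-07


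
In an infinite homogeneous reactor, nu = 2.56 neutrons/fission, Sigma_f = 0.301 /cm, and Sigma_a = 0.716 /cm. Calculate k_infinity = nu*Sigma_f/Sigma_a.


k_inf = nu * Sigma_f / Sigma_a
k_inf = 2.56 * 0.301 / 0.716
k_inf = 1.0762

1.0762


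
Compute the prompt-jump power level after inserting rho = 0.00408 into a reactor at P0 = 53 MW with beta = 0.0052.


P1/P0 = beta / (beta - rho)
P1/P0 = 0.0052 / (0.0052 - 0.00408) = 4.642857
P1 = 53 * 4.642857 = 246.07 MW

246.07


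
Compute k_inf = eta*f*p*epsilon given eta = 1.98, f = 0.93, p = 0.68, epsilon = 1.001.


k_inf = eta * f * p * epsilon
k_inf = 1.98 * 0.93 * 0.68 * 1.001
k_inf = 1.2534

1.2534


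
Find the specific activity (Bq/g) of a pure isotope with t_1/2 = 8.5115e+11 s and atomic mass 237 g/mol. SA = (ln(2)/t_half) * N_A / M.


lambda = ln(2) / t_half = ln(2) / 8.5115e+11 = 8.143655e-13 /s
SA = lambda * N_A / M
SA = 8.143655e-13 * 6.022e23 / 237
SA = 2.0692e+09 Bq/g

2.0692e+09


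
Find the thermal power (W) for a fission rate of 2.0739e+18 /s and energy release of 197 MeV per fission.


P = fission_rate * E_MeV * 1.602e-13
P = 2.0739e+18 * 197 * 1.602e-13
P = 6.5451e+07 W

6.5451e+07


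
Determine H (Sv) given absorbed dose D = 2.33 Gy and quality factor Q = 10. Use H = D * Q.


H = D * Q
H = 2.33 * 10
H = 23.300 Sv

23.300


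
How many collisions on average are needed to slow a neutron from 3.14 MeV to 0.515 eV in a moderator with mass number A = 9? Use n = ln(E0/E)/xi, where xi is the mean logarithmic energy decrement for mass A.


xi = 1 + (A-1)^2/(2A)*ln((A-1)/(A+1)) = 0.2066007 (for A = 9)
n = ln(E0/E) / xi
n = ln(3.14e6 / 0.515) / 0.2066007
n = ln(6.097087e+06) / 0.2066007 = 75.621

75.621


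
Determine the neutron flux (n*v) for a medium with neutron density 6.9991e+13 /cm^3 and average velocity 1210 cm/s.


phi = n * v
phi = 6.9991e+13 * 1210
phi = 8.4689e+16 /cm^2/s

8.4689e+16


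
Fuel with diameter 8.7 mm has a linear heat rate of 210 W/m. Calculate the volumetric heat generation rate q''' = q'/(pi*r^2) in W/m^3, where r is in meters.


r = D / 2 / 1000 = 8.7 / 2 / 1000 = 0.00435 m
q''' = q' / (pi * r^2)
q''' = 210 / (pi * 0.00435^2)
q''' = 3.5326e+06 W/m^3

3.5326e+06


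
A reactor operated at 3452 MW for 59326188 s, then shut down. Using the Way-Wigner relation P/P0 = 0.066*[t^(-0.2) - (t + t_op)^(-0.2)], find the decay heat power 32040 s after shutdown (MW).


P/P0 = 0.066 * [t^(-0.2) - (t + t_op)^(-0.2)]
P/P0 = 0.066 * [32040^(-0.2) - (32040 + 59326188)^(-0.2)]
P/P0 = 0.066 * [0.1255629 - 0.02788071] = 0.006447025
P = 3452 * 0.006447025 = 22.255 MW

22.255


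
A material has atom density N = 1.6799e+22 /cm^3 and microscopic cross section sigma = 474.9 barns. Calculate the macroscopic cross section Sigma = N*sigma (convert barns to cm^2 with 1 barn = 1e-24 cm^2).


Sigma = N * sigma_barns * 1e-24
Sigma = 1.6799e+22 * 474.9 * 1e-24
Sigma = 7.9778 /cm

7.9778


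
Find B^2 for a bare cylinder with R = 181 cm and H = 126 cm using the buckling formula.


B^2 = (2.405/R)^2 + (pi/H)^2
B^2 = (2.405/181)^2 + (pi/126)^2
B^2 = 7.9822e-04 /cm^2

7.9822e-04


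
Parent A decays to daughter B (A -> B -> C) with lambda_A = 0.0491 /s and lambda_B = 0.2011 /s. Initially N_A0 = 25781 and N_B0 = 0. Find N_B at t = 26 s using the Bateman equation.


N_B(t) = lambda_A * N_A0 / (lambda_B - lambda_A) * [exp(-lambda_A*t) - exp(-lambda_B*t)]
exp(-0.0491*26) = 0.2789842; exp(-0.2011*26) = 0.005361025
N_B = 0.0491 * 25781 / (0.2011 - 0.0491) * (0.2789842 - 0.005361025)
N_B = 2278.7

2278.7


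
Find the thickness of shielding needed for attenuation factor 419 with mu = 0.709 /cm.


x = ln(factor) / mu
x = ln(419) / 0.709
x = 8.5160 cm

8.5160


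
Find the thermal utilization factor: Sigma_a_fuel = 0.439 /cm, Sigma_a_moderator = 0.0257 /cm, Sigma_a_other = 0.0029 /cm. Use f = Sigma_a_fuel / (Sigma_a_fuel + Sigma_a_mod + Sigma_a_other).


f = Sigma_a_fuel / (Sigma_a_fuel + Sigma_a_mod + Sigma_a_other)
f = 0.439 / (0.439 + 0.0257 + 0.0029)
f = 0.93884

0.93884


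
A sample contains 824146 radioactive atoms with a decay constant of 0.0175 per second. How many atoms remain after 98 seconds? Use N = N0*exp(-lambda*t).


N = N0 * exp(-lambda * t)
N = 824146 * exp(-0.0175 * 98)
N = 148316

148316


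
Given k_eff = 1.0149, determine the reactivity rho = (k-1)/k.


rho = (k_eff - 1) / k_eff
rho = (1.0149 - 1) / 1.0149
rho = 0.014681

0.014681


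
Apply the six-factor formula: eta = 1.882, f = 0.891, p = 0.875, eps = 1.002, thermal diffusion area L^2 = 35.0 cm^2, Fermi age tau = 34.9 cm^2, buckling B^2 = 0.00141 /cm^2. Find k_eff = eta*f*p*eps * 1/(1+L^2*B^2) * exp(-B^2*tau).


k_inf = eta*f*p*eps = 1.882*0.891*0.875*1.002 = 1.470189
P_TNL = 1/(1 + L^2*B^2) = 1/(1 + 35.0*0.00141) = 0.9529709
P_FNL = exp(-B^2*tau) = exp(-0.00141*34.9) = 0.9519821
k_eff = k_inf * P_TNL * P_FNL = 1.470189 * 0.9529709 * 0.9519821
k_eff = 1.3338

1.3338
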